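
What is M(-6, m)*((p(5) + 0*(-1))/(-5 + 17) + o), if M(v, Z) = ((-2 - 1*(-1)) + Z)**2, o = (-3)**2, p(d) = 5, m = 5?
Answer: 452/3 ≈ 150.67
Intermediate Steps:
o = 9
M(v, Z) = (-1 + Z)**2 (M(v, Z) = ((-2 + 1) + Z)**2 = (-1 + Z)**2)
M(-6, m)*((p(5) + 0*(-1))/(-5 + 17) + o) = (-1 + 5)**2*((5 + 0*(-1))/(-5 + 17) + 9) = 4**2*((5 + 0)/12 + 9) = 16*(5*(1/12) + 9) = 16*(5/12 + 9) = 16*(113/12) = 452/3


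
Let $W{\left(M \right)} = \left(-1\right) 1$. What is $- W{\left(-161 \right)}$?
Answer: $1$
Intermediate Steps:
$W{\left(M \right)} = -1$
$- W{\left(-161 \right)} = \left(-1\right) \left(-1\right) = 1$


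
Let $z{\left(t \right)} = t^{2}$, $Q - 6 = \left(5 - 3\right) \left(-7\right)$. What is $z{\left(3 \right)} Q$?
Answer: $-72$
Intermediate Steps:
$Q = -8$ ($Q = 6 + \left(5 - 3\right) \left(-7\right) = 6 + 2 \left(-7\right) = 6 - 14 = -8$)
$z{\left(3 \right)} Q = 3^{2} \left(-8\right) = 9 \left(-8\right) = -72$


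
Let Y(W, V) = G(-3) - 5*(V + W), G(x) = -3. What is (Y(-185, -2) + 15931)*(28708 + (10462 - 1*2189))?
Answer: 623610603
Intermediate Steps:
Y(W, V) = -3 - 5*V - 5*W (Y(W, V) = -3 - 5*(V + W) = -3 - (5*V + 5*W) = -3 + (-5*V - 5*W) = -3 - 5*V - 5*W)
(Y(-185, -2) + 15931)*(28708 + (10462 - 1*2189)) = ((-3 - 5*(-2) - 5*(-185)) + 15931)*(28708 + (10462 - 1*2189)) = ((-3 + 10 + 925) + 15931)*(28708 + (10462 - 2189)) = (932 + 15931)*(28708 + 8273) = 16863*36981 = 623610603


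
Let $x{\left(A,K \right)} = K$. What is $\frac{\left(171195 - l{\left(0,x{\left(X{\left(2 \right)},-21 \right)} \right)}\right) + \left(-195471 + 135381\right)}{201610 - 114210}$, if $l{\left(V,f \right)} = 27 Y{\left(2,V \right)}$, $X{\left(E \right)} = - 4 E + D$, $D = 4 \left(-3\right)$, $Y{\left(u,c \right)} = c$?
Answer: $\frac{22221}{17480} \approx 1.2712$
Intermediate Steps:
$D = -12$
$X{\left(E \right)} = -12 - 4 E$ ($X{\left(E \right)} = - 4 E - 12 = -12 - 4 E$)
$l{\left(V,f \right)} = 27 V$
$\frac{\left(171195 - l{\left(0,x{\left(X{\left(2 \right)},-21 \right)} \right)}\right) + \left(-195471 + 135381\right)}{201610 - 114210} = \frac{\left(171195 - 27 \cdot 0\right) + \left(-195471 + 135381\right)}{201610 - 114210} = \frac{\left(171195 - 0\right) - 60090}{87400} = \left(\left(171195 + 0\right) - 60090\right) \frac{1}{87400} = \left(171195 - 60090\right) \frac{1}{87400} = 111105 \cdot \frac{1}{87400} = \frac{22221}{17480}$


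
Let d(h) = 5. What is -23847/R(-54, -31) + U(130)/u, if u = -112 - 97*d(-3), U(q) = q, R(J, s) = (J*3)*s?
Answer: -1654391/333126 ≈ -4.9663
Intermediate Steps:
R(J, s) = 3*J*s (R(J, s) = (3*J)*s = 3*J*s)
u = -597 (u = -112 - 97*5 = -112 - 485 = -597)
-23847/R(-54, -31) + U(130)/u = -23847/(3*(-54)*(-31)) + 130/(-597) = -23847/5022 + 130*(-1/597) = -23847*1/5022 - 130/597 = -7949/1674 - 130/597 = -1654391/333126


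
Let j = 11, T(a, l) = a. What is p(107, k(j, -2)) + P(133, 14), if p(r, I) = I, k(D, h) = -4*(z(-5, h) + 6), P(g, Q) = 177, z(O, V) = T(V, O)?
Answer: 161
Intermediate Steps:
z(O, V) = V
k(D, h) = -24 - 4*h (k(D, h) = -4*(h + 6) = -4*(6 + h) = -24 - 4*h)
p(107, k(j, -2)) + P(133, 14) = (-24 - 4*(-2)) + 177 = (-24 + 8) + 177 = -16 + 177 = 161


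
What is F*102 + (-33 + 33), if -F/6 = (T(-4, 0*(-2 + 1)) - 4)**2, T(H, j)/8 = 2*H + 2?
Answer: -1654848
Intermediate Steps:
T(H, j) = 16 + 16*H (T(H, j) = 8*(2*H + 2) = 8*(2 + 2*H) = 16 + 16*H)
F = -16224 (F = -6*((16 + 16*(-4)) - 4)**2 = -6*((16 - 64) - 4)**2 = -6*(-48 - 4)**2 = -6*(-52)**2 = -6*2704 = -16224)
F*102 + (-33 + 33) = -16224*102 + (-33 + 33) = -1654848 + 0 = -1654848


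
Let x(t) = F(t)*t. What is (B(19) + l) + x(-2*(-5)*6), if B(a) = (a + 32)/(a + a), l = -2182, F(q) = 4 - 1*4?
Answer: -82865/38 ≈ -2180.7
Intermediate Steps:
F(q) = 0 (F(q) = 4 - 4 = 0)
B(a) = (32 + a)/(2*a) (B(a) = (32 + a)/((2*a)) = (32 + a)*(1/(2*a)) = (32 + a)/(2*a))
x(t) = 0 (x(t) = 0*t = 0)
(B(19) + l) + x(-2*(-5)*6) = ((½)*(32 + 19)/19 - 2182) + 0 = ((½)*(1/19)*51 - 2182) + 0 = (51/38 - 2182) + 0 = -82865/38 + 0 = -82865/38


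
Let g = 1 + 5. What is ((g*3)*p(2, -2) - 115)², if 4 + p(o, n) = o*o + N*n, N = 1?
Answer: 22801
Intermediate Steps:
p(o, n) = -4 + n + o² (p(o, n) = -4 + (o*o + 1*n) = -4 + (o² + n) = -4 + (n + o²) = -4 + n + o²)
g = 6
((g*3)*p(2, -2) - 115)² = ((6*3)*(-4 - 2 + 2²) - 115)² = (18*(-4 - 2 + 4) - 115)² = (18*(-2) - 115)² = (-36 - 115)² = (-151)² = 22801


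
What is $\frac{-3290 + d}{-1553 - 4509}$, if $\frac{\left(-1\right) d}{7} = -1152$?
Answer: $- \frac{341}{433} \approx -0.78753$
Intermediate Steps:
$d = 8064$ ($d = \left(-7\right) \left(-1152\right) = 8064$)
$\frac{-3290 + d}{-1553 - 4509} = \frac{-3290 + 8064}{-1553 - 4509} = \frac{4774}{-6062} = 4774 \left(- \frac{1}{6062}\right) = - \frac{341}{433}$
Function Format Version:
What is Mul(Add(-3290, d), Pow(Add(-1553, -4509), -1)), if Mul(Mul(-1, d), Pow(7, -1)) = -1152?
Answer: Rational(-341, 433) ≈ -0.78753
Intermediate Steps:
d = 8064 (d = Mul(-7, -1152) = 8064)
Mul(Add(-3290, d), Pow(Add(-1553, -4509), -1)) = Mul(Add(-3290, 8064), Pow(Add(-1553, -4509), -1)) = Mul(4774, Pow(-6062, -1)) = Mul(4774, Rational(-1, 6062)) = Rational(-341, 433)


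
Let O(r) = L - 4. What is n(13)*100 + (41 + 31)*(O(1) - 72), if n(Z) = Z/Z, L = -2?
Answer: -5516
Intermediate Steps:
O(r) = -6 (O(r) = -2 - 4 = -6)
n(Z) = 1
n(13)*100 + (41 + 31)*(O(1) - 72) = 1*100 + (41 + 31)*(-6 - 72) = 100 + 72*(-78) = 100 - 5616 = -5516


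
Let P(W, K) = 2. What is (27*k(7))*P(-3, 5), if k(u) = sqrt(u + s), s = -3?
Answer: 108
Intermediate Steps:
k(u) = sqrt(-3 + u) (k(u) = sqrt(u - 3) = sqrt(-3 + u))
(27*k(7))*P(-3, 5) = (27*sqrt(-3 + 7))*2 = (27*sqrt(4))*2 = (27*2)*2 = 54*2 = 108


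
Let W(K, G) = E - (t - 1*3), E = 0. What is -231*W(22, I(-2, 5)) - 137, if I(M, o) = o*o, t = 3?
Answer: -137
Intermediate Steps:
I(M, o) = o²
W(K, G) = 0 (W(K, G) = 0 - (3 - 1*3) = 0 - (3 - 3) = 0 - 1*0 = 0 + 0 = 0)
-231*W(22, I(-2, 5)) - 137 = -231*0 - 137 = 0 - 137 = -137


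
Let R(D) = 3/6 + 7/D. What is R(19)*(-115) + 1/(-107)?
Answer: -406103/4066 ≈ -99.878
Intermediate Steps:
R(D) = ½ + 7/D (R(D) = 3*(⅙) + 7/D = ½ + 7/D)
R(19)*(-115) + 1/(-107) = ((½)*(14 + 19)/19)*(-115) + 1/(-107) = ((½)*(1/19)*33)*(-115) - 1/107 = (33/38)*(-115) - 1/107 = -3795/38 - 1/107 = -406103/4066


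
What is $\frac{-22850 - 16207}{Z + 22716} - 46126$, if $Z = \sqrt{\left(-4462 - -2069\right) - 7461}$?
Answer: $\frac{- 46126 \sqrt{9854} + 1047837273 i}{\sqrt{9854} - 22716 i} \approx -46128.0 + 0.0075133 i$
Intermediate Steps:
$Z = i \sqrt{9854}$ ($Z = \sqrt{\left(-4462 + 2069\right) - 7461} = \sqrt{-2393 - 7461} = \sqrt{-9854} = i \sqrt{9854} \approx 99.267 i$)
$\frac{-22850 - 16207}{Z + 22716} - 46126 = \frac{-22850 - 16207}{i \sqrt{9854} + 22716} - 46126 = - \frac{39057}{22716 + i \sqrt{9854}} - 46126 = -46126 - \frac{39057}{22716 + i \sqrt{9854}}$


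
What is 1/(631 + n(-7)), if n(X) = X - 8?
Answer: 1/616 ≈ 0.0016234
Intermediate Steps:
n(X) = -8 + X
1/(631 + n(-7)) = 1/(631 + (-8 - 7)) = 1/(631 - 15) = 1/616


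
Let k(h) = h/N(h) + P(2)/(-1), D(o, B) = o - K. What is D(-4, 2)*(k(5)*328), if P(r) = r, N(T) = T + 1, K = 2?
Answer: 2296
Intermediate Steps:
D(o, B) = -2 + o (D(o, B) = o - 1*2 = o - 2 = -2 + o)
N(T) = 1 + T
k(h) = -2 + h/(1 + h) (k(h) = h/(1 + h) + 2/(-1) = h/(1 + h) + 2*(-1) = h/(1 + h) - 2 = -2 + h/(1 + h))
D(-4, 2)*(k(5)*328) = (-2 - 4)*(((-2 - 1*5)/(1 + 5))*328) = -6*(-2 - 5)/6*328 = -6*(1/6)*(-7)*328 = -(-7)*328 = -6*(-1148/3) = 2296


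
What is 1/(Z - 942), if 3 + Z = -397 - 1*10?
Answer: -1/1352 ≈ -0.00073965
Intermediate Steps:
Z = -410 (Z = -3 + (-397 - 1*10) = -3 + (-397 - 10) = -3 - 407 = -410)
1/(Z - 942) = 1/(-410 - 942) = 1/(-1352) = -1/1352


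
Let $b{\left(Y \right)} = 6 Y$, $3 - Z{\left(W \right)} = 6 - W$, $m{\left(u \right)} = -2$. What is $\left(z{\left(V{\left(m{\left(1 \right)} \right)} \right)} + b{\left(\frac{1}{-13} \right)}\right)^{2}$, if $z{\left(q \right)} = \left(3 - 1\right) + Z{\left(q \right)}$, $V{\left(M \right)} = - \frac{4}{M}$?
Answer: $\frac{49}{169} \approx 0.28994$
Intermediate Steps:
$Z{\left(W \right)} = -3 + W$ ($Z{\left(W \right)} = 3 - \left(6 - W\right) = 3 + \left(-6 + W\right) = -3 + W$)
$z{\left(q \right)} = -1 + q$ ($z{\left(q \right)} = \left(3 - 1\right) + \left(-3 + q\right) = 2 + \left(-3 + q\right) = -1 + q$)
$\left(z{\left(V{\left(m{\left(1 \right)} \right)} \right)} + b{\left(\frac{1}{-13} \right)}\right)^{2} = \left(\left(-1 - \frac{4}{-2}\right) + \frac{6}{-13}\right)^{2} = \left(\left(-1 - -2\right) + 6 \left(- \frac{1}{13}\right)\right)^{2} = \left(\left(-1 + 2\right) - \frac{6}{13}\right)^{2} = \left(1 - \frac{6}{13}\right)^{2} = \left(\frac{7}{13}\right)^{2} = \frac{49}{169}$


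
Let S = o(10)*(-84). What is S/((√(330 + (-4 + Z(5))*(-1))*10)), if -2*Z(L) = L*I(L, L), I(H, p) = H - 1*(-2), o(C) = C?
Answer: -84*√1406/703 ≈ -4.4804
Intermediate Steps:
I(H, p) = 2 + H (I(H, p) = H + 2 = 2 + H)
Z(L) = -L*(2 + L)/2
S = -840 (S = 10*(-84) = -840)
S/((√(330 + (-4 + Z(5))*(-1))*10)) = -840*1/(10*√(330 + (-4 - ½*5*(2 + 5))*(-1))) = -840*1/(10*√(330 + (-4 - ½*5*7)*(-1))) = -840*1/(10*√(330 + (-4 - 35/2)*(-1))) = -840*1/(10*√(330 - 43/2*(-1))) = -840*1/(10*√(330 + 43/2)) = -840*√1406/7030 = -84*√1406/703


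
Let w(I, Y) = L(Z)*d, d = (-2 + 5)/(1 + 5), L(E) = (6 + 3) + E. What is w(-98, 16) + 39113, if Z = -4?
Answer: 78231/2 ≈ 39116.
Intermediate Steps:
L(E) = 9 + E
d = 1/2 (d = 3/6 = 3*(1/6) = 1/2 ≈ 0.50000)
w(I, Y) = 5/2 (w(I, Y) = (9 - 4)*(1/2) = 5*(1/2) = 5/2)
w(-98, 16) + 39113 = 5/2 + 39113 = 78231/2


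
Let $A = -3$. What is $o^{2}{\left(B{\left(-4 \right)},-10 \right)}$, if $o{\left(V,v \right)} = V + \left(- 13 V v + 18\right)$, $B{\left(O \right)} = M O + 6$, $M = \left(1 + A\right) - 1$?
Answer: $5645376$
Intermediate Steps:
$M = -3$ ($M = \left(1 - 3\right) - 1 = -2 - 1 = -3$)
$B{\left(O \right)} = 6 - 3 O$ ($B{\left(O \right)} = - 3 O + 6 = 6 - 3 O$)
$o{\left(V,v \right)} = 18 + V - 13 V v$ ($o{\left(V,v \right)} = V - \left(-18 + 13 V v\right) = 18 + V - 13 V v$)
$o^{2}{\left(B{\left(-4 \right)},-10 \right)} = \left(18 + \left(6 - -12\right) - 13 \left(6 - -12\right) \left(-10\right)\right)^{2} = \left(18 + \left(6 + 12\right) - 13 \left(6 + 12\right) \left(-10\right)\right)^{2} = \left(18 + 18 - 234 \left(-10\right)\right)^{2} = \left(18 + 18 + 2340\right)^{2} = 2376^{2} = 5645376$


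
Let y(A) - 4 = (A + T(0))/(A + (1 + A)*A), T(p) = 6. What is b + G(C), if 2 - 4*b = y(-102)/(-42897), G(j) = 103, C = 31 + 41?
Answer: 3773864423/36462450 ≈ 103.50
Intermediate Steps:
C = 72
y(A) = 4 + (6 + A)/(A + A*(1 + A)) (y(A) = 4 + (A + 6)/(A + (1 + A)*A) = 4 + (6 + A)/(A + A*(1 + A)))
b = 18232073/36462450 (b = ½ - (6 + 4*(-102)² + 9*(-102))/((-102)*(2 - 102))/(4*(-42897)) = ½ - (-1/102*(6 + 4*10404 - 918)/(-100))*(-1)/(4*42897) = ½ - (-1/102*(-1/100)*(6 + 41616 - 918))*(-1)/(4*42897) = ½ - (-1/102*(-1/100)*40704)*(-1)/(4*42897) = ½ - 424*(-1)/(425*42897) = ½ - ¼*(-1696/18231225) = ½ + 424/18231225 = 18232073/36462450 ≈ 0.50002)
b + G(C) = 18232073/36462450 + 103 = 3773864423/36462450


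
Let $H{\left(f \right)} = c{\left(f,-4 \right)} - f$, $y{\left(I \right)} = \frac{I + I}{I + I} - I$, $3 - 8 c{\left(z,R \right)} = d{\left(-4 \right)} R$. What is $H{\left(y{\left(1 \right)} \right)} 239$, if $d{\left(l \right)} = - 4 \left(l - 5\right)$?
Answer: $\frac{35133}{8} \approx 4391.6$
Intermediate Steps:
$d{\left(l \right)} = 20 - 4 l$ ($d{\left(l \right)} = - 4 \left(-5 + l\right) = 20 - 4 l$)
$c{\left(z,R \right)} = \frac{3}{8} - \frac{9 R}{2}$ ($c{\left(z,R \right)} = \frac{3}{8} - \frac{\left(20 - -16\right) R}{8} = \frac{3}{8} - \frac{\left(20 + 16\right) R}{8} = \frac{3}{8} - \frac{36 R}{8} = \frac{3}{8} - \frac{9 R}{2}$)
$y{\left(I \right)} = 1 - I$ ($y{\left(I \right)} = \frac{2 I}{2 I} - I = 2 I \frac{1}{2 I} - I = 1 - I$)
$H{\left(f \right)} = \frac{147}{8} - f$ ($H{\left(f \right)} = \left(\frac{3}{8} - -18\right) - f = \left(\frac{3}{8} + 18\right) - f = \frac{147}{8} - f$)
$H{\left(y{\left(1 \right)} \right)} 239 = \left(\frac{147}{8} - \left(1 - 1\right)\right) 239 = \left(\frac{147}{8} - 0\right) 239 = \left(\frac{147}{8} + 0\right) 239 = \frac{147}{8} \cdot 239 = \frac{35133}{8}$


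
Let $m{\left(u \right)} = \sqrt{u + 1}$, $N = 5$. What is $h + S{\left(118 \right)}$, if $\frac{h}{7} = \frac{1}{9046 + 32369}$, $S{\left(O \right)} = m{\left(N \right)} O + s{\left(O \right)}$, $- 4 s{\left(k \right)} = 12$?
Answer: $- \frac{124238}{41415} + 118 \sqrt{6} \approx 286.04$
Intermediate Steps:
$s{\left(k \right)} = -3$ ($s{\left(k \right)} = \left(- \frac{1}{4}\right) 12 = -3$)
$m{\left(u \right)} = \sqrt{1 + u}$
$S{\left(O \right)} = -3 + O \sqrt{6}$ ($S{\left(O \right)} = \sqrt{1 + 5} O - 3 = \sqrt{6} O - 3 = O \sqrt{6} - 3 = -3 + O \sqrt{6}$)
$h = \frac{7}{41415}$ ($h = \frac{7}{9046 + 32369} = \frac{7}{41415} \approx 0.00016902$)
$h + S{\left(118 \right)} = \frac{7}{41415} - \left(3 - 118 \sqrt{6}\right) = - \frac{124238}{41415} + 118 \sqrt{6}$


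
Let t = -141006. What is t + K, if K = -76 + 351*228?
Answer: -61054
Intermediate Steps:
K = 79952 (K = -76 + 80028 = 79952)
t + K = -141006 + 79952 = -61054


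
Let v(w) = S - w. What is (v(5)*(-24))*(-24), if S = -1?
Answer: -3456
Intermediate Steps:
v(w) = -1 - w
(v(5)*(-24))*(-24) = ((-1 - 1*5)*(-24))*(-24) = ((-1 - 5)*(-24))*(-24) = -6*(-24)*(-24) = 144*(-24) = -3456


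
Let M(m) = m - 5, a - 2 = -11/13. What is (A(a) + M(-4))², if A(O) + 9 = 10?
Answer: 64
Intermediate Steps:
a = 15/13 (a = 2 - 11/13 = 15/13 ≈ 1.1538)
A(O) = 1 (A(O) = -9 + 10 = 1)
M(m) = -5 + m
(A(a) + M(-4))² = (1 + (-5 - 4))² = (1 - 9)² = (-8)² = 64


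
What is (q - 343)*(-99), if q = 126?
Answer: 21483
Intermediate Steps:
(q - 343)*(-99) = (126 - 343)*(-99) = -217*(-99) = 21483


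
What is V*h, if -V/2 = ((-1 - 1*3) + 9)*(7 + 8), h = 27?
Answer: -4050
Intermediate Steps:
V = -150 (V = -2*((-1 - 1*3) + 9)*(7 + 8) = -2*((-1 - 3) + 9)*15 = -2*(-4 + 9)*15 = -10*15 = -2*75 = -150)
V*h = -150*27 = -4050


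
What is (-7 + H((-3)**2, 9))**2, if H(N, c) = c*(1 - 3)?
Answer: 625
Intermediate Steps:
H(N, c) = -2*c (H(N, c) = c*(-2) = -2*c)
(-7 + H((-3)**2, 9))**2 = (-7 - 2*9)**2 = (-7 - 18)**2 = (-25)**2 = 625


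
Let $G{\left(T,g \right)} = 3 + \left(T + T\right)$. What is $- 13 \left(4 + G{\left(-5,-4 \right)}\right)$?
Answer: $39$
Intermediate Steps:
$G{\left(T,g \right)} = 3 + 2 T$
$- 13 \left(4 + G{\left(-5,-4 \right)}\right) = - 13 \left(4 + \left(3 + 2 \left(-5\right)\right)\right) = - 13 \left(4 + \left(3 - 10\right)\right) = - 13 \left(4 - 7\right) = \left(-13\right) \left(-3\right) = 39$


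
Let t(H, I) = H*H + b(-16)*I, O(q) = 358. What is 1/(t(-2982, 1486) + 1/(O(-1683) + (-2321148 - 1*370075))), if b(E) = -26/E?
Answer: 10763460/95738164746071 ≈ 1.1243e-7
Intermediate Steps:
t(H, I) = H² + 13*I/8 (t(H, I) = H*H + (-26/(-16))*I = H² + (-26*(-1/16))*I = H² + 13*I/8)
1/(t(-2982, 1486) + 1/(O(-1683) + (-2321148 - 1*370075))) = 1/(((-2982)² + (13/8)*1486) + 1/(358 + (-2321148 - 1*370075))) = 1/((8892324 + 9659/4) + 1/(358 + (-2321148 - 370075))) = 1/(35578955/4 + 1/(358 - 2691223)) = 1/(35578955/4 + 1/(-2690865)) = 1/(35578955/4 - 1/2690865) = 1/(95738164746071/10763460) = 10763460/95738164746071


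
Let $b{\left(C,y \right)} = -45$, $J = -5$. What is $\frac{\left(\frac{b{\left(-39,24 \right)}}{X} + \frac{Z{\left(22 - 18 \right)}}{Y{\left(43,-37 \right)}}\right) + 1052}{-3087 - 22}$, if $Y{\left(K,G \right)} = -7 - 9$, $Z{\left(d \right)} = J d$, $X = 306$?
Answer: $- \frac{71611}{211412} \approx -0.33873$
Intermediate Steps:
$Z{\left(d \right)} = - 5 d$
$Y{\left(K,G \right)} = -16$ ($Y{\left(K,G \right)} = -7 - 9 = -16$)
$\frac{\left(\frac{b{\left(-39,24 \right)}}{X} + \frac{Z{\left(22 - 18 \right)}}{Y{\left(43,-37 \right)}}\right) + 1052}{-3087 - 22} = \frac{\left(- \frac{45}{306} + \frac{\left(-5\right) \left(22 - 18\right)}{-16}\right) + 1052}{-3087 - 22} = \frac{\left(\left(-45\right) \frac{1}{306} + - 5 \left(22 - 18\right) \left(- \frac{1}{16}\right)\right) + 1052}{-3109} = \left(\left(- \frac{5}{34} + \left(-5\right) 4 \left(- \frac{1}{16}\right)\right) + 1052\right) \left(- \frac{1}{3109}\right) = \left(\left(- \frac{5}{34} - - \frac{5}{4}\right) + 1052\right) \left(- \frac{1}{3109}\right) = \left(\left(- \frac{5}{34} + \frac{5}{4}\right) + 1052\right) \left(- \frac{1}{3109}\right) = \left(\frac{75}{68} + 1052\right) \left(- \frac{1}{3109}\right) = \frac{71611}{68} \left(- \frac{1}{3109}\right) = - \frac{71611}{211412}$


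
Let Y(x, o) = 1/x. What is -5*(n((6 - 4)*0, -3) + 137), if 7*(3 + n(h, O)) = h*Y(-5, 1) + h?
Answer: -670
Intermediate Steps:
n(h, O) = -3 + 4*h/35 (n(h, O) = -3 + (h/(-5) + h)/7 = -3 + (h*(-⅕) + h)/7 = -3 + (-h/5 + h)/7 = -3 + (4*h/5)/7 = -3 + 4*h/35)
-5*(n((6 - 4)*0, -3) + 137) = -5*((-3 + 4*((6 - 4)*0)/35) + 137) = -5*((-3 + 4*(2*0)/35) + 137) = -5*((-3 + (4/35)*0) + 137) = -5*((-3 + 0) + 137) = -5*(-3 + 137) = -5*134 = -670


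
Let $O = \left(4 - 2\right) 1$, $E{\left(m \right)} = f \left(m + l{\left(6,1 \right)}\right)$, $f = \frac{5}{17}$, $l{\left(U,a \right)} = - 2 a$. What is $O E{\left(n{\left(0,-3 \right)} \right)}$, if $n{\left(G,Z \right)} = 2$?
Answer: $0$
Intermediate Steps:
$f = \frac{5}{17}$ ($f = 5 \cdot \frac{1}{17} = \frac{5}{17} \approx 0.29412$)
$E{\left(m \right)} = - \frac{10}{17} + \frac{5 m}{17}$ ($E{\left(m \right)} = \frac{5 \left(m - 2\right)}{17} = \frac{5 \left(-2 + m\right)}{17} = - \frac{10}{17} + \frac{5 m}{17}$)
$O = 2$ ($O = 2 \cdot 1 = 2$)
$O E{\left(n{\left(0,-3 \right)} \right)} = 2 \left(- \frac{10}{17} + \frac{5}{17} \cdot 2\right) = 2 \left(- \frac{10}{17} + \frac{10}{17}\right) = 2 \cdot 0 = 0$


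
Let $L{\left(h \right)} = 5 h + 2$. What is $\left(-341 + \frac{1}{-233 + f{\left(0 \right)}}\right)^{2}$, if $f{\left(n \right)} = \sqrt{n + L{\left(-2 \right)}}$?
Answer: $\frac{4 \left(27093814 \sqrt{2} + 1578001967 i\right)}{932 \sqrt{2} + 54281 i} \approx 1.1628 \cdot 10^{5} + 0.035527 i$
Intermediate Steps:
$L{\left(h \right)} = 2 + 5 h$
$f{\left(n \right)} = \sqrt{-8 + n}$ ($f{\left(n \right)} = \sqrt{n + \left(2 + 5 \left(-2\right)\right)} = \sqrt{n + \left(2 - 10\right)} = \sqrt{n - 8} = \sqrt{-8 + n}$)
$\left(-341 + \frac{1}{-233 + f{\left(0 \right)}}\right)^{2} = \left(-341 + \frac{1}{-233 + \sqrt{-8 + 0}}\right)^{2} = \left(-341 + \frac{1}{-233 + \sqrt{-8}}\right)^{2} = \left(-341 + \frac{1}{-233 + 2 i \sqrt{2}}\right)^{2}$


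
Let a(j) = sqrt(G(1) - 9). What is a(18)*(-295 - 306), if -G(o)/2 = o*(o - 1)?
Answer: -1803*I ≈ -1803.0*I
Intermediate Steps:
G(o) = -2*o*(-1 + o) (G(o) = -2*o*(o - 1) = -2*o*(-1 + o))
a(j) = 3*I (a(j) = sqrt(2*1*(1 - 1*1) - 9) = sqrt(2*1*(1 - 1) - 9) = sqrt(2*1*0 - 9) = sqrt(0 - 9) = sqrt(-9) = 3*I)
a(18)*(-295 - 306) = (3*I)*(-295 - 306) = (3*I)*(-601) = -1803*I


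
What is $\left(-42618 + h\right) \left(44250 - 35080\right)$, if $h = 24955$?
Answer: $-161969710$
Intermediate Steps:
$\left(-42618 + h\right) \left(44250 - 35080\right) = \left(-42618 + 24955\right) \left(44250 - 35080\right) = \left(-17663\right) 9170 = -161969710$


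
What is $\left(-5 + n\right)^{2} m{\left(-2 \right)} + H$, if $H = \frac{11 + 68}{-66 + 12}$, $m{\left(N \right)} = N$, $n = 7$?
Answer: $- \frac{511}{54} \approx -9.463$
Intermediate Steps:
$H = - \frac{79}{54}$ ($H = \frac{79}{-54} = 79 \left(- \frac{1}{54}\right) = - \frac{79}{54} \approx -1.463$)
$\left(-5 + n\right)^{2} m{\left(-2 \right)} + H = \left(-5 + 7\right)^{2} \left(-2\right) - \frac{79}{54} = 2^{2} \left(-2\right) - \frac{79}{54} = 4 \left(-2\right) - \frac{79}{54} = -8 - \frac{79}{54} = - \frac{511}{54}$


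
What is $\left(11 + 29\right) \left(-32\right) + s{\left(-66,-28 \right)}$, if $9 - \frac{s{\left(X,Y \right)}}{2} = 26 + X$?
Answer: $-1182$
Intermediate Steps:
$s{\left(X,Y \right)} = -34 - 2 X$ ($s{\left(X,Y \right)} = 18 - 2 \left(26 + X\right) = 18 - \left(52 + 2 X\right) = -34 - 2 X$)
$\left(11 + 29\right) \left(-32\right) + s{\left(-66,-28 \right)} = \left(11 + 29\right) \left(-32\right) - -98 = 40 \left(-32\right) + \left(-34 + 132\right) = -1280 + 98 = -1182$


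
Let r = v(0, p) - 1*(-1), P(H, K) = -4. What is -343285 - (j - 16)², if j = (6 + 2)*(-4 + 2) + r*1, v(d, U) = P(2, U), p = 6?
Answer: -344510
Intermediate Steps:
v(d, U) = -4
r = -3 (r = -4 - 1*(-1) = -4 + 1 = -3)
j = -19 (j = (6 + 2)*(-4 + 2) - 3*1 = 8*(-2) - 3 = -16 - 3 = -19)
-343285 - (j - 16)² = -343285 - (-19 - 16)² = -343285 - 1*(-35)² = -343285 - 1*1225 = -343285 - 1225 = -344510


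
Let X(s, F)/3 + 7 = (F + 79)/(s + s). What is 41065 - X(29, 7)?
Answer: 1191365/29 ≈ 41082.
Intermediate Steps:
X(s, F) = -21 + 3*(79 + F)/(2*s) (X(s, F) = -21 + 3*((F + 79)/(s + s)) = -21 + 3*((79 + F)/((2*s))) = -21 + 3*((79 + F)*(1/(2*s))) = -21 + 3*((79 + F)/(2*s)) = -21 + 3*(79 + F)/(2*s))
41065 - X(29, 7) = 41065 - 3*(79 + 7 - 14*29)/(2*29) = 41065 - 3*(79 + 7 - 406)/(2*29) = 41065 - 3*(-320)/(2*29) = 41065 - 1*(-480/29) = 41065 + 480/29 = 1191365/29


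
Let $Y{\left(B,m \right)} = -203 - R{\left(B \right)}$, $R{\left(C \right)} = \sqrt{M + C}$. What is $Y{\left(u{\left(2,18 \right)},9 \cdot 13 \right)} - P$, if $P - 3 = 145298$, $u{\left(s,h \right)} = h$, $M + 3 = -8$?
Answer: $-145504 - \sqrt{7} \approx -1.4551 \cdot 10^{5}$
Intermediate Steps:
$M = -11$ ($M = -3 - 8 = -11$)
$R{\left(C \right)} = \sqrt{-11 + C}$
$P = 145301$ ($P = 3 + 145298 = 145301$)
$Y{\left(B,m \right)} = -203 - \sqrt{-11 + B}$
$Y{\left(u{\left(2,18 \right)},9 \cdot 13 \right)} - P = \left(-203 - \sqrt{-11 + 18}\right) - 145301 = \left(-203 - \sqrt{7}\right) - 145301 = -145504 - \sqrt{7}$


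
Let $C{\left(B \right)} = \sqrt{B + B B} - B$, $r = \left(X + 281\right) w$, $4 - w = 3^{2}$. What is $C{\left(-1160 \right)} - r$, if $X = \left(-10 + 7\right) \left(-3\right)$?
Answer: $2610 + 2 \sqrt{336110} \approx 3769.5$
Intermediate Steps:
$X = 9$ ($X = \left(-3\right) \left(-3\right) = 9$)
$w = -5$ ($w = 4 - 3^{2} = 4 - 9 = -5$)
$r = -1450$ ($r = \left(9 + 281\right) \left(-5\right) = 290 \left(-5\right) = -1450$)
$C{\left(B \right)} = \sqrt{B + B^{2}} - B$
$C{\left(-1160 \right)} - r = \left(\sqrt{- 1160 \left(1 - 1160\right)} - -1160\right) - -1450 = \left(\sqrt{\left(-1160\right) \left(-1159\right)} + 1160\right) + 1450 = \left(\sqrt{1344440} + 1160\right) + 1450 = \left(2 \sqrt{336110} + 1160\right) + 1450 = \left(1160 + 2 \sqrt{336110}\right) + 1450 = 2610 + 2 \sqrt{336110}$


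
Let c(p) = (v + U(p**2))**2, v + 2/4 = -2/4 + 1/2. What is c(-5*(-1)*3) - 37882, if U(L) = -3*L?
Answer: 1673673/4 ≈ 4.1842e+5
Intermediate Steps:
v = -1/2 (v = -1/2 + (-2/4 + 1/2) = -1/2 + (-2*1/4 + 1*(1/2)) = -1/2 + (-1/2 + 1/2) = -1/2 + 0 = -1/2 ≈ -0.50000)
c(p) = (-1/2 - 3*p**2)**2
c(-5*(-1)*3) - 37882 = (1 + 6*(-5*(-1)*3)**2)**2/4 - 37882 = (1 + 6*(5*3)**2)**2/4 - 37882 = (1 + 6*15**2)**2/4 - 37882 = (1 + 6*225)**2/4 - 37882 = (1 + 1350)**2/4 - 37882 = (1/4)*1351**2 - 37882 = (1/4)*1825201 - 37882 = 1825201/4 - 37882 = 1673673/4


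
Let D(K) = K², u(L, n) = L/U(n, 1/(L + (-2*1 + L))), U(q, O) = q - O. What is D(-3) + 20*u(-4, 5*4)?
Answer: 1009/201 ≈ 5.0199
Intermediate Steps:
u(L, n) = L/(n - 1/(-2 + 2*L)) (u(L, n) = L/(n - 1/(L + (-2*1 + L))) = L/(n - 1/(L + (-2 + L))) = L/(n - 1/(-2 + 2*L)))
D(-3) + 20*u(-4, 5*4) = (-3)² + 20*(2*(-4)*(-1 - 4)/(-1 + 2*(5*4)*(-1 - 4))) = 9 + 20*(2*(-4)*(-5)/(-1 + 2*20*(-5))) = 9 + 20*(2*(-4)*(-5)/(-1 - 200)) = 9 + 20*(2*(-4)*(-5)/(-201)) = 9 + 20*(2*(-4)*(-1/201)*(-5)) = 9 + 20*(-40/201) = 9 - 800/201 = 1009/201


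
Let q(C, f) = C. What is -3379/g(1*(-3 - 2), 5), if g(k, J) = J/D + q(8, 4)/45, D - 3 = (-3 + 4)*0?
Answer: -152055/83 ≈ -1832.0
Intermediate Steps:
D = 3 (D = 3 + (-3 + 4)*0 = 3 + 1*0 = 3 + 0 = 3)
g(k, J) = 8/45 + J/3 (g(k, J) = J/3 + 8/45 = 8/45 + J/3)
-3379/g(1*(-3 - 2), 5) = -3379/(8/45 + (⅓)*5) = -3379/(8/45 + 5/3) = -3379/83/45 = -3379*45/83 = -152055/83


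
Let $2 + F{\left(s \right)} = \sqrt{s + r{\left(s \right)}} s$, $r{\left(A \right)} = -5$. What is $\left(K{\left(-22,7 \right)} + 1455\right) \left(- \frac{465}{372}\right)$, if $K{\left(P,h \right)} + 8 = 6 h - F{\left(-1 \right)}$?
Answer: $- \frac{7455}{4} - \frac{5 i \sqrt{6}}{4} \approx -1863.8 - 3.0619 i$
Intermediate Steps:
$F{\left(s \right)} = -2 + s \sqrt{-5 + s}$ ($F{\left(s \right)} = -2 + \sqrt{s - 5} s = -2 + \sqrt{-5 + s} s = -2 + s \sqrt{-5 + s}$)
$K{\left(P,h \right)} = -6 + 6 h + i \sqrt{6}$ ($K{\left(P,h \right)} = -8 - \left(-2 - \sqrt{-5 - 1} - 6 h\right) = -8 - \left(-2 - 6 h - i \sqrt{6}\right) = -8 + \left(6 h + \left(2 + i \sqrt{6}\right)\right) = -8 + \left(2 + 6 h + i \sqrt{6}\right) = -6 + 6 h + i \sqrt{6}$)
$\left(K{\left(-22,7 \right)} + 1455\right) \left(- \frac{465}{372}\right) = \left(\left(-6 + 6 \cdot 7 + i \sqrt{6}\right) + 1455\right) \left(- \frac{465}{372}\right) = \left(\left(-6 + 42 + i \sqrt{6}\right) + 1455\right) \left(\left(-465\right) \frac{1}{372}\right) = \left(\left(36 + i \sqrt{6}\right) + 1455\right) \left(- \frac{5}{4}\right) = \left(1491 + i \sqrt{6}\right) \left(- \frac{5}{4}\right) = - \frac{7455}{4} - \frac{5 i \sqrt{6}}{4}$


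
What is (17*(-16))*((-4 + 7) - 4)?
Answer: 272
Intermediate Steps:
(17*(-16))*((-4 + 7) - 4) = -272*(3 - 4) = -272*(-1) = 272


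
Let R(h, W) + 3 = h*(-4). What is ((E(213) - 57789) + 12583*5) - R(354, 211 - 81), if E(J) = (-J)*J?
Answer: -38824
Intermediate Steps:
E(J) = -J**2
R(h, W) = -3 - 4*h (R(h, W) = -3 + h*(-4) = -3 - 4*h)
((E(213) - 57789) + 12583*5) - R(354, 211 - 81) = ((-1*213**2 - 57789) + 12583*5) - (-3 - 4*354) = ((-1*45369 - 57789) + 62915) - (-3 - 1416) = ((-45369 - 57789) + 62915) - 1*(-1419) = (-103158 + 62915) + 1419 = -40243 + 1419 = -38824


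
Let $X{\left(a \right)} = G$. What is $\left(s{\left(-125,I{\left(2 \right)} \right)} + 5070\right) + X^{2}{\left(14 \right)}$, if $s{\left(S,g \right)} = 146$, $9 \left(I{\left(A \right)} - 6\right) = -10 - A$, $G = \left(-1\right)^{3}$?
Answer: $5217$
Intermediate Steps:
$G = -1$
$X{\left(a \right)} = -1$
$I{\left(A \right)} = \frac{44}{9} - \frac{A}{9}$ ($I{\left(A \right)} = 6 + \frac{-10 - A}{9} = 6 - \left(\frac{10}{9} + \frac{A}{9}\right) = \frac{44}{9} - \frac{A}{9}$)
$\left(s{\left(-125,I{\left(2 \right)} \right)} + 5070\right) + X^{2}{\left(14 \right)} = \left(146 + 5070\right) + \left(-1\right)^{2} = 5216 + 1 = 5217$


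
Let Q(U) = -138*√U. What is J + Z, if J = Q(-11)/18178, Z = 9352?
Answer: 9352 - 69*I*√11/9089 ≈ 9352.0 - 0.025178*I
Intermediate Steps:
J = -69*I*√11/9089 (J = -138*I*√11/18178 = -138*I*√11*(1/18178) = -69*I*√11/9089 ≈ -0.025178*I)
J + Z = -69*I*√11/9089 + 9352 = 9352 - 69*I*√11/9089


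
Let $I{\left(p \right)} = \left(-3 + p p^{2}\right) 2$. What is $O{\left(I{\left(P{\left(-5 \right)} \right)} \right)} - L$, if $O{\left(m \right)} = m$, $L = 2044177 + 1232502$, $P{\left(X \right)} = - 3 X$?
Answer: $-3269935$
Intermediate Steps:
$I{\left(p \right)} = -6 + 2 p^{3}$ ($I{\left(p \right)} = \left(-3 + p^{3}\right) 2 = -6 + 2 p^{3}$)
$L = 3276679$
$O{\left(I{\left(P{\left(-5 \right)} \right)} \right)} - L = \left(-6 + 2 \left(\left(-3\right) \left(-5\right)\right)^{3}\right) - 3276679 = \left(-6 + 2 \cdot 15^{3}\right) - 3276679 = \left(-6 + 2 \cdot 3375\right) - 3276679 = \left(-6 + 6750\right) - 3276679 = 6744 - 3276679 = -3269935$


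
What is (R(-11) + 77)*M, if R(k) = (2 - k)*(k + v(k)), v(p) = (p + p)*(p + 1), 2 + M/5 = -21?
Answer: -321310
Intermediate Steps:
M = -115 (M = -10 + 5*(-21) = -10 - 105 = -115)
v(p) = 2*p*(1 + p) (v(p) = (2*p)*(1 + p) = 2*p*(1 + p))
R(k) = (2 - k)*(k + 2*k*(1 + k))
(R(-11) + 77)*M = (-11*(6 - 11 - 2*(-11)²) + 77)*(-115) = (-11*(6 - 11 - 2*121) + 77)*(-115) = (-11*(6 - 11 - 242) + 77)*(-115) = (-11*(-247) + 77)*(-115) = (2717 + 77)*(-115) = 2794*(-115) = -321310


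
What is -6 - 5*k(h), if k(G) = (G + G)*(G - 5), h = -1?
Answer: -66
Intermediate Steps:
k(G) = 2*G*(-5 + G) (k(G) = (2*G)*(-5 + G) = 2*G*(-5 + G))
-6 - 5*k(h) = -6 - 10*(-1)*(-5 - 1) = -6 - 10*(-1)*(-6) = -6 - 5*12 = -6 - 60 = -66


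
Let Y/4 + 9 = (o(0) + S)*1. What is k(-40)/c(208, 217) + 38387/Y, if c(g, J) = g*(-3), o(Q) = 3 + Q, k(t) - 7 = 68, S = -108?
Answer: -999487/11856 ≈ -84.302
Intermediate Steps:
k(t) = 75 (k(t) = 7 + 68 = 75)
c(g, J) = -3*g
Y = -456 (Y = -36 + 4*(((3 + 0) - 108)*1) = -36 + 4*((3 - 108)*1) = -36 + 4*(-105*1) = -36 + 4*(-105) = -36 - 420 = -456)
k(-40)/c(208, 217) + 38387/Y = 75/((-3*208)) + 38387/(-456) = 75/(-624) + 38387*(-1/456) = 75*(-1/624) - 38387/456 = -25/208 - 38387/456 = -999487/11856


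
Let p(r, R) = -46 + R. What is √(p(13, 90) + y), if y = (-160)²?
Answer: 2*√6411 ≈ 160.14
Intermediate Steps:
y = 25600
√(p(13, 90) + y) = √((-46 + 90) + 25600) = √(44 + 25600) = √25644 = 2*√6411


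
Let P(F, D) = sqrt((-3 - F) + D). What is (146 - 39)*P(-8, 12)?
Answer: 107*sqrt(17) ≈ 441.17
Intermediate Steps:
P(F, D) = sqrt(-3 + D - F)
(146 - 39)*P(-8, 12) = (146 - 39)*sqrt(-3 + 12 - 1*(-8)) = 107*sqrt(-3 + 12 + 8) = 107*sqrt(17)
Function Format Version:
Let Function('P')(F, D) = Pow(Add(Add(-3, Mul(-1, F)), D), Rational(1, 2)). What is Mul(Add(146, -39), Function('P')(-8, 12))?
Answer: Mul(107, Pow(17, Rational(1, 2))) ≈ 441.17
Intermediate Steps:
Function('P')(F, D) = Pow(Add(-3, D, Mul(-1, F)), Rational(1, 2))
Mul(Add(146, -39), Function('P')(-8, 12)) = Mul(Add(146, -39), Pow(Add(-3, 12, Mul(-1, -8)), Rational(1, 2))) = Mul(107, Pow(Add(-3, 12, 8), Rational(1, 2))) = Mul(107, Pow(17, Rational(1, 2)))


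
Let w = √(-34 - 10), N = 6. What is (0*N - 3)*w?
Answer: -6*I*√11 ≈ -19.9*I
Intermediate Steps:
w = 2*I*√11 (w = √(-44) = 2*I*√11 ≈ 6.6332*I)
(0*N - 3)*w = (0*6 - 3)*(2*I*√11) = (0 - 3)*(2*I*√11) = -6*I*√11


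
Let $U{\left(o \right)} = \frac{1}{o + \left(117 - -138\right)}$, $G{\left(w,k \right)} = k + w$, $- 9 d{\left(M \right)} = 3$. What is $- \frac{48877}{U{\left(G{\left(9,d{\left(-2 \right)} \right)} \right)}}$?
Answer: $- \frac{38661707}{3} \approx -1.2887 \cdot 10^{7}$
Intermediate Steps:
$d{\left(M \right)} = - \frac{1}{3}$ ($d{\left(M \right)} = \left(- \frac{1}{9}\right) 3 = - \frac{1}{3}$)
$U{\left(o \right)} = \frac{1}{255 + o}$ ($U{\left(o \right)} = \frac{1}{o + \left(117 + 138\right)} = \frac{1}{o + 255} = \frac{1}{255 + o}$)
$- \frac{48877}{U{\left(G{\left(9,d{\left(-2 \right)} \right)} \right)}} = - \frac{48877}{\frac{1}{255 + \left(- \frac{1}{3} + 9\right)}} = - \frac{48877}{\frac{1}{255 + \frac{26}{3}}} = - \frac{48877}{\frac{1}{\frac{791}{3}}} = - \frac{48877}{\frac{3}{791}} = \left(-48877\right) \frac{791}{3} = - \frac{38661707}{3}$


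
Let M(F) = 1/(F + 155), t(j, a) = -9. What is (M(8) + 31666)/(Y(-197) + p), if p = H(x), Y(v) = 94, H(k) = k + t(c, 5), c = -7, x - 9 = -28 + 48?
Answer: 271661/978 ≈ 277.77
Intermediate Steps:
x = 29 (x = 9 + (-28 + 48) = 9 + 20 = 29)
M(F) = 1/(155 + F)
H(k) = -9 + k (H(k) = k - 9 = -9 + k)
p = 20 (p = -9 + 29 = 20)
(M(8) + 31666)/(Y(-197) + p) = (1/(155 + 8) + 31666)/(94 + 20) = (1/163 + 31666)/114 = (1/163 + 31666)*(1/114) = (5161559/163)*(1/114) = 271661/978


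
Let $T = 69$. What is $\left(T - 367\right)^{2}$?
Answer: $88804$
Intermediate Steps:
$\left(T - 367\right)^{2} = \left(69 - 367\right)^{2} = \left(-298\right)^{2} = 88804$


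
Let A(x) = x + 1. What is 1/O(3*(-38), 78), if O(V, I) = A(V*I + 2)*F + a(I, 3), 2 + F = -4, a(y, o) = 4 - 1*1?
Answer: 1/53337 ≈ 1.8749e-5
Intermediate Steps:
A(x) = 1 + x
a(y, o) = 3 (a(y, o) = 4 - 1 = 3)
F = -6 (F = -2 - 4 = -6)
O(V, I) = -15 - 6*I*V (O(V, I) = (1 + (V*I + 2))*(-6) + 3 = (1 + (I*V + 2))*(-6) + 3 = (1 + (2 + I*V))*(-6) + 3 = (3 + I*V)*(-6) + 3 = (-18 - 6*I*V) + 3 = -15 - 6*I*V)
1/O(3*(-38), 78) = 1/(-15 - 6*78*3*(-38)) = 1/(-15 - 6*78*(-114)) = 1/(-15 + 53352) = 1/53337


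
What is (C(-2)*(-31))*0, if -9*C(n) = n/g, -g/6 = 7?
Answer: 0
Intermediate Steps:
g = -42 (g = -6*7 = -42)
C(n) = n/378 (C(n) = -n/(9*(-42)) = -n*(-1)/(9*42) = -(-1)*n/378 = n/378)
(C(-2)*(-31))*0 = (((1/378)*(-2))*(-31))*0 = -1/189*(-31)*0 = (31/189)*0 = 0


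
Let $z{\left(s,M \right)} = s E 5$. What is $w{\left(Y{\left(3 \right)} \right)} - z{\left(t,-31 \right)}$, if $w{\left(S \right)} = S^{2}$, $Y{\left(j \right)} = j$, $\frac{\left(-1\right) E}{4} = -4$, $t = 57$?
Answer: $-4551$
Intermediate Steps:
$E = 16$ ($E = \left(-4\right) \left(-4\right) = 16$)
$z{\left(s,M \right)} = 80 s$ ($z{\left(s,M \right)} = s 16 \cdot 5 = 16 s 5 = 80 s$)
$w{\left(Y{\left(3 \right)} \right)} - z{\left(t,-31 \right)} = 3^{2} - 80 \cdot 57 = 9 - 4560 = -4551$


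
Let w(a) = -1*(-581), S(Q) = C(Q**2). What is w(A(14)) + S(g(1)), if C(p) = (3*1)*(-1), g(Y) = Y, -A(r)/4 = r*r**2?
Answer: 578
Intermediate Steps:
A(r) = -4*r**3 (A(r) = -4*r*r**2 = -4*r**3)
C(p) = -3 (C(p) = 3*(-1) = -3)
S(Q) = -3
w(a) = 581
w(A(14)) + S(g(1)) = 581 - 3 = 578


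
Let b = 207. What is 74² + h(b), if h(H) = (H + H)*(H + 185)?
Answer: 167764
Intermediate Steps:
h(H) = 2*H*(185 + H) (h(H) = (2*H)*(185 + H) = 2*H*(185 + H))
74² + h(b) = 74² + 2*207*(185 + 207) = 5476 + 2*207*392 = 5476 + 162288 = 167764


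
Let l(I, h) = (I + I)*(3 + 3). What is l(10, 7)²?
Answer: 14400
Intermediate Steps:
l(I, h) = 12*I (l(I, h) = (2*I)*6 = 12*I)
l(10, 7)² = (12*10)² = 120² = 14400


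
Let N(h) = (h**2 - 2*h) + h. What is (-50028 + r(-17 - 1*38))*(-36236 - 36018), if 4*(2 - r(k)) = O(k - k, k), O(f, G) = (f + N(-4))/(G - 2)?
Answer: 206030619158/57 ≈ 3.6146e+9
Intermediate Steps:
N(h) = h**2 - h
O(f, G) = (20 + f)/(-2 + G) (O(f, G) = (f - 4*(-1 - 4))/(G - 2) = (f - 4*(-5))/(-2 + G) = (f + 20)/(-2 + G) = (20 + f)/(-2 + G))
r(k) = 2 - 5/(-2 + k) (r(k) = 2 - (20 + (k - k))/(4*(-2 + k)) = 2 - (20 + 0)/(4*(-2 + k)) = 2 - 20/(4*(-2 + k)) = 2 - 5/(-2 + k))
(-50028 + r(-17 - 1*38))*(-36236 - 36018) = (-50028 + (-9 + 2*(-17 - 1*38))/(-2 + (-17 - 1*38)))*(-36236 - 36018) = (-50028 + (-9 + 2*(-17 - 38))/(-2 + (-17 - 38)))*(-72254) = (-50028 + (-9 + 2*(-55))/(-2 - 55))*(-72254) = (-50028 + (-9 - 110)/(-57))*(-72254) = (-50028 - 1/57*(-119))*(-72254) = (-50028 + 119/57)*(-72254) = -2851477/57*(-72254) = 206030619158/57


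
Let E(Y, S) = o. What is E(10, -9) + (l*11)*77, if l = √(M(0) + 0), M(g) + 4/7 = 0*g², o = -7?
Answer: -7 + 242*I*√7 ≈ -7.0 + 640.27*I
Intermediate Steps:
M(g) = -4/7 (M(g) = -4/7 + 0*g² = -4/7 + 0 = -4/7)
E(Y, S) = -7
l = 2*I*√7/7 (l = √(-4/7 + 0) = √(-4/7) = 2*I*√7/7 ≈ 0.75593*I)
E(10, -9) + (l*11)*77 = -7 + ((2*I*√7/7)*11)*77 = -7 + (22*I*√7/7)*77 = -7 + 242*I*√7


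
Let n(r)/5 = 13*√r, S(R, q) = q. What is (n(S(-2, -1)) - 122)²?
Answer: 10659 - 15860*I ≈ 10659.0 - 15860.0*I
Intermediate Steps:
n(r) = 65*√r (n(r) = 5*(13*√r) = 65*√r)
(n(S(-2, -1)) - 122)² = (65*√(-1) - 122)² = (65*I - 122)² = (-122 + 65*I)²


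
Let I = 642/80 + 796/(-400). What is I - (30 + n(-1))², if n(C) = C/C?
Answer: -190993/200 ≈ -954.96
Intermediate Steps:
n(C) = 1
I = 1207/200 (I = 642*(1/80) + 796*(-1/400) = 321/40 - 199/100 = 1207/200 ≈ 6.0350)
I - (30 + n(-1))² = 1207/200 - (30 + 1)² = 1207/200 - 1*31² = 1207/200 - 1*961 = 1207/200 - 961 = -190993/200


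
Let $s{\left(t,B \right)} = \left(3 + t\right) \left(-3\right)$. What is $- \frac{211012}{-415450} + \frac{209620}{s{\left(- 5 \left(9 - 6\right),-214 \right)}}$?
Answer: $\frac{10886778179}{1869525} \approx 5823.3$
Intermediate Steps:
$s{\left(t,B \right)} = -9 - 3 t$
$- \frac{211012}{-415450} + \frac{209620}{s{\left(- 5 \left(9 - 6\right),-214 \right)}} = - \frac{211012}{-415450} + \frac{209620}{-9 - 3 \left(- 5 \left(9 - 6\right)\right)} = \left(-211012\right) \left(- \frac{1}{415450}\right) + \frac{209620}{-9 - 3 \left(- 5 \left(9 - 6\right)\right)} = \frac{105506}{207725} + \frac{209620}{-9 - 3 \left(\left(-5\right) 3\right)} = \frac{105506}{207725} + \frac{209620}{-9 - -45} = \frac{105506}{207725} + \frac{209620}{-9 + 45} = \frac{105506}{207725} + \frac{209620}{36} = \frac{105506}{207725} + 209620 \cdot \frac{1}{36} = \frac{105506}{207725} + \frac{52405}{9} = \frac{10886778179}{1869525}$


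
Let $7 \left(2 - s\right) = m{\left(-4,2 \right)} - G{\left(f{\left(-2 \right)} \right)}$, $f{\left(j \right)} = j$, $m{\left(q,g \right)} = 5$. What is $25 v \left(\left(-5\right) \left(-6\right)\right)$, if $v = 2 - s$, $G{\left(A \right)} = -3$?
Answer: $\frac{6000}{7} \approx 857.14$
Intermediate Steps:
$s = \frac{6}{7}$ ($s = 2 - \frac{5 - -3}{7} = 2 - \frac{5 + 3}{7} = 2 - \frac{8}{7} = \frac{6}{7} \approx 0.85714$)
$v = \frac{8}{7}$ ($v = 2 - \frac{6}{7} = \frac{8}{7} \approx 1.1429$)
$25 v \left(\left(-5\right) \left(-6\right)\right) = 25 \cdot \frac{8}{7} \left(\left(-5\right) \left(-6\right)\right) = \frac{200}{7} \cdot 30 = \frac{6000}{7}$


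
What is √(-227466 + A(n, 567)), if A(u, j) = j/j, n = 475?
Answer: I*√227465 ≈ 476.93*I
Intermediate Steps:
A(u, j) = 1
√(-227466 + A(n, 567)) = √(-227466 + 1) = √(-227465) = I*√227465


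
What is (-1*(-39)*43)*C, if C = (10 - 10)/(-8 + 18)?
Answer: 0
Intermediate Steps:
C = 0 (C = 0/10 = 0*(1/10) = 0)
(-1*(-39)*43)*C = (-1*(-39)*43)*0 = (39*43)*0 = 1677*0 = 0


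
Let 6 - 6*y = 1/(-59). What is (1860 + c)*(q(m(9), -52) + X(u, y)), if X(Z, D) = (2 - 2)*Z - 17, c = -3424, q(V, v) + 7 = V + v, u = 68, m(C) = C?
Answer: 104788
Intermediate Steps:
q(V, v) = -7 + V + v (q(V, v) = -7 + (V + v) = -7 + V + v)
y = 355/354 (y = 1 - 1/6/(-59) = 1 - 1/6*(-1/59) = 1 + 1/354 = 355/354 ≈ 1.0028)
X(Z, D) = -17 (X(Z, D) = 0*Z - 17 = 0 - 17 = -17)
(1860 + c)*(q(m(9), -52) + X(u, y)) = (1860 - 3424)*((-7 + 9 - 52) - 17) = -1564*(-50 - 17) = -1564*(-67) = 104788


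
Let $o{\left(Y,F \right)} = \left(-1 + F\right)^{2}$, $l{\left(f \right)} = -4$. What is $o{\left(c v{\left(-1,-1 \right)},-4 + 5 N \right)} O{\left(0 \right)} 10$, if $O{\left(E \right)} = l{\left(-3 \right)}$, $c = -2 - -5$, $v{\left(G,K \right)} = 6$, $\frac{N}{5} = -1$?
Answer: $-36000$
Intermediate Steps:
$N = -5$ ($N = 5 \left(-1\right) = -5$)
$c = 3$ ($c = -2 + 5 = 3$)
$O{\left(E \right)} = -4$
$o{\left(c v{\left(-1,-1 \right)},-4 + 5 N \right)} O{\left(0 \right)} 10 = \left(-1 + \left(-4 + 5 \left(-5\right)\right)\right)^{2} \left(-4\right) 10 = \left(-1 - 29\right)^{2} \left(-4\right) 10 = \left(-30\right)^{2} \left(-4\right) 10 = 900 \left(-4\right) 10 = \left(-3600\right) 10 = -36000$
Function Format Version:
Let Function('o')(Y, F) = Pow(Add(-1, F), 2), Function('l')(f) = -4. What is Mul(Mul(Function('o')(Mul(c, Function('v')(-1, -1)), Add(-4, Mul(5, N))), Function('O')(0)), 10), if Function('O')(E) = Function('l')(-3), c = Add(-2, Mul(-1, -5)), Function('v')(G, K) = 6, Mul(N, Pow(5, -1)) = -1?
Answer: -36000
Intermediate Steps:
N = -5 (N = Mul(5, -1) = -5)
c = 3 (c = Add(-2, 5) = 3)
Function('O')(E) = -4
Mul(Mul(Function('o')(Mul(c, Function('v')(-1, -1)), Add(-4, Mul(5, N))), Function('O')(0)), 10) = Mul(Mul(Pow(Add(-1, Add(-4, Mul(5, -5))), 2), -4), 10) = Mul(Mul(Pow(Add(-1, Add(-4, -25)), 2), -4), 10) = Mul(Mul(Pow(Add(-1, -29), 2), -4), 10) = Mul(Mul(Pow(-30, 2), -4), 10) = Mul(Mul(900, -4), 10) = Mul(-3600, 10) = -36000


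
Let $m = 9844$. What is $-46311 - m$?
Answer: $-56155$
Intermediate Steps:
$-46311 - m = -46311 - 9844 = -56155$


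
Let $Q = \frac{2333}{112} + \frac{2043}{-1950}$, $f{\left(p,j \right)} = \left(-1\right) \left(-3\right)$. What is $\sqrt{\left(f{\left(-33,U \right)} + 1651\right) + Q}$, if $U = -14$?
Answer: $\frac{9 \sqrt{68447379}}{1820} \approx 40.912$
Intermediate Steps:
$f{\left(p,j \right)} = 3$
$Q = \frac{720089}{36400}$ ($Q = 2333 \cdot \frac{1}{112} + 2043 \left(- \frac{1}{1950}\right) = \frac{2333}{112} - \frac{681}{650} = \frac{720089}{36400} \approx 19.783$)
$\sqrt{\left(f{\left(-33,U \right)} + 1651\right) + Q} = \sqrt{\left(3 + 1651\right) + \frac{720089}{36400}} = \sqrt{1654 + \frac{720089}{36400}} = \sqrt{\frac{60925689}{36400}} = \frac{9 \sqrt{68447379}}{1820}$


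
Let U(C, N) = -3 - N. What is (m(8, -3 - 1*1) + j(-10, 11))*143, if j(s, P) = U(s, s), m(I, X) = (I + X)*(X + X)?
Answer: -3575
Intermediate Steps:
m(I, X) = 2*X*(I + X) (m(I, X) = (I + X)*(2*X) = 2*X*(I + X))
j(s, P) = -3 - s
(m(8, -3 - 1*1) + j(-10, 11))*143 = (2*(-3 - 1*1)*(8 + (-3 - 1*1)) + (-3 - 1*(-10)))*143 = (2*(-3 - 1)*(8 + (-3 - 1)) + (-3 + 10))*143 = (2*(-4)*(8 - 4) + 7)*143 = (2*(-4)*4 + 7)*143 = (-32 + 7)*143 = -25*143 = -3575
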